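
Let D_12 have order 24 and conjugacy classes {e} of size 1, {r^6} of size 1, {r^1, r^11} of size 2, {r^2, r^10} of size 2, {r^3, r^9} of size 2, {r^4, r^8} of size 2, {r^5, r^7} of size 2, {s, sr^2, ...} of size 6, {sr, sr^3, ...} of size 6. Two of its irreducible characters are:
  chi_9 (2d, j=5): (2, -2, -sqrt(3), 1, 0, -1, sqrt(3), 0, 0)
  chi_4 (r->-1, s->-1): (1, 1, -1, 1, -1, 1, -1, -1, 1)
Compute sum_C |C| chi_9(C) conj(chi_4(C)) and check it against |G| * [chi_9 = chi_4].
Sum = 0; so <chi_9, chi_4> = 0 (distinct irreducibles are orthogonal).

Working: Compute term by term over conjugacy classes (|C| * chi_9(C) * conj(chi_4(C))):
  1*(2)*conj(1) + 1*(-2)*conj(1) + 2*(-sqrt(3))*conj(-1) + 2*(1)*conj(1) + 2*(0)*conj(-1) + 2*(-1)*conj(1) + 2*(sqrt(3))*conj(-1) + 6*(0)*conj(-1) + 6*(0)*conj(1)
  = (2) + (-2) + (2*sqrt(3)) + (2) + (0) + (-2) + (-2*sqrt(3)) + (0) + (0)
  = 0.
Dividing by |G| = 24 gives 0/24 = 0, matching the row-orthogonality relation <chi_9, chi_4> = [chi_9 = chi_4].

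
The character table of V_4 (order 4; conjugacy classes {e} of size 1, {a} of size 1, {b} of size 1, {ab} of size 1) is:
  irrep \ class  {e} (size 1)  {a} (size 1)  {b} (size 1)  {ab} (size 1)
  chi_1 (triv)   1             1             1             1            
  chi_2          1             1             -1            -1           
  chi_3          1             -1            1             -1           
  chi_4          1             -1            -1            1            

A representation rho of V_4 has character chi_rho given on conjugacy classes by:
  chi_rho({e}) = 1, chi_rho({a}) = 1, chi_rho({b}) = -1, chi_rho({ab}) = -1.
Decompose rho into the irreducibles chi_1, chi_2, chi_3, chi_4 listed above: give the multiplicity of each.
Multiplicities: chi_1: 0, chi_2: 1, chi_3: 0, chi_4: 0.

Working: Use <chi_rho, chi> = (1/|G|) sum_C |C| * chi_rho(C) * conj(chi(C)) with |G| = 4 for each irreducible chi in the table:
  <chi_rho, chi_1> = (1/4)[1*(1)*conj(1) + 1*(1)*conj(1) + 1*(-1)*conj(1) + 1*(-1)*conj(1)]
      = (1/4)[(1) + (1) + (-1) + (-1)] = 0/4 = 0
  <chi_rho, chi_2> = (1/4)[1*(1)*conj(1) + 1*(1)*conj(1) + 1*(-1)*conj(-1) + 1*(-1)*conj(-1)]
      = (1/4)[(1) + (1) + (1) + (1)] = 4/4 = 1
  <chi_rho, chi_3> = (1/4)[1*(1)*conj(1) + 1*(1)*conj(-1) + 1*(-1)*conj(1) + 1*(-1)*conj(-1)]
      = (1/4)[(1) + (-1) + (-1) + (1)] = 0/4 = 0
  <chi_rho, chi_4> = (1/4)[1*(1)*conj(1) + 1*(1)*conj(-1) + 1*(-1)*conj(-1) + 1*(-1)*conj(1)]
      = (1/4)[(1) + (-1) + (1) + (-1)] = 0/4 = 0
Dimension check: dim(rho) = sum (mult * dim) = 0*1 + 1*1 + 0*1 + 0*1 = 1 = chi_rho(e) = 1.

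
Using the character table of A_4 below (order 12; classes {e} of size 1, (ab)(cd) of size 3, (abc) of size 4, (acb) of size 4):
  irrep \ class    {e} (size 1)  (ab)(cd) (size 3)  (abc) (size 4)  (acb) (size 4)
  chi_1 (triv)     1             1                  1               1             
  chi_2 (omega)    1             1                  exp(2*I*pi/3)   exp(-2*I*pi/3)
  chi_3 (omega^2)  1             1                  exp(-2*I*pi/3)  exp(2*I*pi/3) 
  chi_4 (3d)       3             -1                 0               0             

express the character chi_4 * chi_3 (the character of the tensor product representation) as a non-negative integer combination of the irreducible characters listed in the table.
chi_4 tensor chi_3 = chi_4 (all other irreducibles have multiplicity 0).

The character of a tensor product is the pointwise product (chi_4 * chi_3)(C) = chi_4(C) * chi_3(C):
  {e}: (3)*(1), (ab)(cd): (-1)*(1), (abc): (0)*(exp(-2*I*pi/3)), (acb): (0)*(exp(2*I*pi/3))
so (chi_4 * chi_3) takes values
  {e} -> 3, (ab)(cd) -> -1, (abc) -> 0, (acb) -> 0.
Now take the inner product of this character with each irreducible chi from the table, <chi_4*chi_3, chi> = (1/12) sum_C |C| (chi_4*chi_3)(C) conj(chi(C)):
  <chi_4*chi_3, chi_1> = (1/12)[1*(3)*conj(1) + 3*(-1)*conj(1) + 4*(0)*conj(1) + 4*(0)*conj(1)]
      = (1/12)[(3) + (-3) + (0) + (0)] = 0/12 = 0
  <chi_4*chi_3, chi_2> = (1/12)[1*(3)*conj(1) + 3*(-1)*conj(1) + 4*(0)*conj(exp(2*I*pi/3)) + 4*(0)*conj(exp(-2*I*pi/3))]
      = (1/12)[(3) + (-3) + (0) + (0)] = 0/12 = 0
  <chi_4*chi_3, chi_3> = (1/12)[1*(3)*conj(1) + 3*(-1)*conj(1) + 4*(0)*conj(exp(-2*I*pi/3)) + 4*(0)*conj(exp(2*I*pi/3))]
      = (1/12)[(3) + (-3) + (0) + (0)] = 0/12 = 0
  <chi_4*chi_3, chi_4> = (1/12)[1*(3)*conj(3) + 3*(-1)*conj(-1) + 4*(0)*conj(0) + 4*(0)*conj(0)]
      = (1/12)[(9) + (3) + (0) + (0)] = 12/12 = 1
(Exp terms are combined using exp(i*s)*conj(exp(i*t)) = exp(i*(s-t)), and sums of them are collapsed using the identity that for every m > 1 the m distinct m-th roots of unity sum to 0, e.g. 1 + exp(2*I*pi/3) + exp(-2*I*pi/3) = 0.)
Hence the multiplicities are chi_4: 1. Dimension check: dim(chi_4)*dim(chi_3) = 3*1 = 3 and sum (mult * dim) = 1*3 = 3.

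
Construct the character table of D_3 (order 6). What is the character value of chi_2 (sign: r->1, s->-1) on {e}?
Conjugacy classes: {e} of size 1, {r^1, r^2} of size 2, {s, sr, ..., sr^2} of size 3.
Character table:
  irrep \ class              {e} (size 1)  {r^1, r^2} (size 2)  {s, sr, ..., sr^2} (size 3)
  chi_1 (triv)               1             1                    1                          
  chi_2 (sign: r->1, s->-1)  1             1                    -1                         
  chi_3 (2d, j=1)            2             -1                   0                          

Spot check: chi_2 (sign: r->1, s->-1) on {e} = 1.

Reasoning: D_3 has order 2*3 = 6 with 3 conjugacy classes, hence 3 irreducibles. Sum of squared dims 1 + 1 + 4 = 6 = |G|. Linear characters come from the abelianisation; the 2-dimensional irreps have character r^k -> 2*cos(2*pi*j*k/3), reflections -> 0.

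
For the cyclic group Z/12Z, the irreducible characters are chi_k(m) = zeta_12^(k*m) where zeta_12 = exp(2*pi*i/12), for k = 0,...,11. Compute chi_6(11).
chi_6(11) = zeta_12^66 = -1

Working: chi_6(11) = zeta_12^(6*11) = zeta_12^66. Since zeta_12^12 = 1, this equals zeta_12^6 = exp(2*pi*i*6/12) = -1.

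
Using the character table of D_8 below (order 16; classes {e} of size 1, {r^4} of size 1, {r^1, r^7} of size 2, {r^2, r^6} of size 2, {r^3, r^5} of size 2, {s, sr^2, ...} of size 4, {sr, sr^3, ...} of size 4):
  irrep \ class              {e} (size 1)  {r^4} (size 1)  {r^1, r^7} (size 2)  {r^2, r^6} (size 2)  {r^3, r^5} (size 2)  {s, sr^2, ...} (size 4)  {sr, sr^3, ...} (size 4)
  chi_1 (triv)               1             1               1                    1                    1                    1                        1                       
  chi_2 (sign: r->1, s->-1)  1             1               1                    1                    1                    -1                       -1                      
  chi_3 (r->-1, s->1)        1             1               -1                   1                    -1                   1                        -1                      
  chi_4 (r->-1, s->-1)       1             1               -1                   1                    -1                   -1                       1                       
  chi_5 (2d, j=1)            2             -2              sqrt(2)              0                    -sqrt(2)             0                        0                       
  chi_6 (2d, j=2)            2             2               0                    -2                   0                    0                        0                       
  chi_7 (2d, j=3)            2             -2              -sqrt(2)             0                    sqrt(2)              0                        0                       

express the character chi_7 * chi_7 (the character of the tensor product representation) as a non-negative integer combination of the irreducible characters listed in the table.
chi_7 tensor chi_7 = chi_1 + chi_2 + chi_6 (all other irreducibles have multiplicity 0).

Why: The character of a tensor product is the pointwise product (chi_7 * chi_7)(C) = chi_7(C) * chi_7(C):
  {e}: (2)*(2), {r^4}: (-2)*(-2), {r^1, r^7}: (-sqrt(2))*(-sqrt(2)), {r^2, r^6}: (0)*(0), {r^3, r^5}: (sqrt(2))*(sqrt(2)), {s, sr^2, ...}: (0)*(0), {sr, sr^3, ...}: (0)*(0)
so (chi_7 * chi_7) takes values
  {e} -> 4, {r^4} -> 4, {r^1, r^7} -> 2, {r^2, r^6} -> 0, {r^3, r^5} -> 2, {s, sr^2, ...} -> 0, {sr, sr^3, ...} -> 0.
Now take the inner product of this character with each irreducible chi from the table, <chi_7*chi_7, chi> = (1/16) sum_C |C| (chi_7*chi_7)(C) conj(chi(C)):
  <chi_7*chi_7, chi_1> = (1/16)[1*(4)*conj(1) + 1*(4)*conj(1) + 2*(2)*conj(1) + 2*(0)*conj(1) + 2*(2)*conj(1) + 4*(0)*conj(1) + 4*(0)*conj(1)]
      = (1/16)[(4) + (4) + (4) + (0) + (4) + (0) + (0)] = 16/16 = 1
  <chi_7*chi_7, chi_2> = (1/16)[1*(4)*conj(1) + 1*(4)*conj(1) + 2*(2)*conj(1) + 2*(0)*conj(1) + 2*(2)*conj(1) + 4*(0)*conj(-1) + 4*(0)*conj(-1)]
      = (1/16)[(4) + (4) + (4) + (0) + (4) + (0) + (0)] = 16/16 = 1
  <chi_7*chi_7, chi_3> = (1/16)[1*(4)*conj(1) + 1*(4)*conj(1) + 2*(2)*conj(-1) + 2*(0)*conj(1) + 2*(2)*conj(-1) + 4*(0)*conj(1) + 4*(0)*conj(-1)]
      = (1/16)[(4) + (4) + (-4) + (0) + (-4) + (0) + (0)] = 0/16 = 0
  <chi_7*chi_7, chi_4> = (1/16)[1*(4)*conj(1) + 1*(4)*conj(1) + 2*(2)*conj(-1) + 2*(0)*conj(1) + 2*(2)*conj(-1) + 4*(0)*conj(-1) + 4*(0)*conj(1)]
      = (1/16)[(4) + (4) + (-4) + (0) + (-4) + (0) + (0)] = 0/16 = 0
  <chi_7*chi_7, chi_5> = (1/16)[1*(4)*conj(2) + 1*(4)*conj(-2) + 2*(2)*conj(sqrt(2)) + 2*(0)*conj(0) + 2*(2)*conj(-sqrt(2)) + 4*(0)*conj(0) + 4*(0)*conj(0)]
      = (1/16)[(8) + (-8) + (4*sqrt(2)) + (0) + (-4*sqrt(2)) + (0) + (0)] = 0/16 = 0
  <chi_7*chi_7, chi_6> = (1/16)[1*(4)*conj(2) + 1*(4)*conj(2) + 2*(2)*conj(0) + 2*(0)*conj(-2) + 2*(2)*conj(0) + 4*(0)*conj(0) + 4*(0)*conj(0)]
      = (1/16)[(8) + (8) + (0) + (0) + (0) + (0) + (0)] = 16/16 = 1
  <chi_7*chi_7, chi_7> = (1/16)[1*(4)*conj(2) + 1*(4)*conj(-2) + 2*(2)*conj(-sqrt(2)) + 2*(0)*conj(0) + 2*(2)*conj(sqrt(2)) + 4*(0)*conj(0) + 4*(0)*conj(0)]
      = (1/16)[(8) + (-8) + (-4*sqrt(2)) + (0) + (4*sqrt(2)) + (0) + (0)] = 0/16 = 0
Hence the multiplicities are chi_1: 1, chi_2: 1, chi_6: 1. Dimension check: dim(chi_7)*dim(chi_7) = 2*2 = 4 and sum (mult * dim) = 1*1 + 1*1 + 1*2 = 4.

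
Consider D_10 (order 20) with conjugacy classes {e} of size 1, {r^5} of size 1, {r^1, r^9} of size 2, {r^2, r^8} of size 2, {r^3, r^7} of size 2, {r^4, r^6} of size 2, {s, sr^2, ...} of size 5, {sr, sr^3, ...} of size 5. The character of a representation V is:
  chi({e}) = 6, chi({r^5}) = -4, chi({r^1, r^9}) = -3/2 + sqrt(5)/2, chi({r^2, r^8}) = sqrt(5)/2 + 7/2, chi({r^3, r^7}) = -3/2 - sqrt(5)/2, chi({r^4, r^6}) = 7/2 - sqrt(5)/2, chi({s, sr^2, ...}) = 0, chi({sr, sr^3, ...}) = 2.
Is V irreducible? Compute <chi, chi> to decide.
Not irreducible (reducible): <chi, chi> = 7 > 1.

Derivation: <chi, chi> = (1/|G|) sum_C |C| * |chi(C)|^2 = (1/20)[1*|6|^2 + 1*|-4|^2 + 2*|-3/2 + sqrt(5)/2|^2 + 2*|sqrt(5)/2 + 7/2|^2 + 2*|-3/2 - sqrt(5)/2|^2 + 2*|7/2 - sqrt(5)/2|^2 + 5*|0|^2 + 5*|2|^2]
  = (1/20)[(36) + (16) + (7 - 3*sqrt(5)) + (7*sqrt(5) + 27) + (3*sqrt(5) + 7) + (27 - 7*sqrt(5)) + (0) + (20)] = 140/20 = 7.
A character is irreducible iff <chi, chi> = 1, so this representation is reducible.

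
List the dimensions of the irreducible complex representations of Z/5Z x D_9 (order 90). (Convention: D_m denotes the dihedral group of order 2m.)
Dimensions: 1, 1, 1, 1, 1, 1, 1, 1, 1, 1, 2, 2, 2, 2, 2, 2, 2, 2, 2, 2, 2, 2, 2, 2, 2, 2, 2, 2, 2, 2

Argument: There are 30 irreducibles (= number of conjugacy classes). Their dimensions d_i satisfy sum d_i^2 = |G| = 90: 1 + 1 + 1 + 1 + 1 + 1 + 1 + 1 + 1 + 1 + 4 + 4 + 4 + 4 + 4 + 4 + 4 + 4 + 4 + 4 + 4 + 4 + 4 + 4 + 4 + 4 + 4 + 4 + 4 + 4 = 90. (For the product with Z/5Z: each of the 5 1-dim characters of Z/5Z tensors with each irrep of D_9, giving 5 copies of each D_9-dimension.)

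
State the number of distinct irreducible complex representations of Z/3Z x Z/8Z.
24

Why: The number of irreducible complex representations of a finite group equals its number of conjugacy classes. Z/3Z x Z/8Z is abelian of order 24, so every element is its own conjugacy class: 24 classes, so Z/3Z x Z/8Z (order 24) has exactly 24 irreducible complex representations.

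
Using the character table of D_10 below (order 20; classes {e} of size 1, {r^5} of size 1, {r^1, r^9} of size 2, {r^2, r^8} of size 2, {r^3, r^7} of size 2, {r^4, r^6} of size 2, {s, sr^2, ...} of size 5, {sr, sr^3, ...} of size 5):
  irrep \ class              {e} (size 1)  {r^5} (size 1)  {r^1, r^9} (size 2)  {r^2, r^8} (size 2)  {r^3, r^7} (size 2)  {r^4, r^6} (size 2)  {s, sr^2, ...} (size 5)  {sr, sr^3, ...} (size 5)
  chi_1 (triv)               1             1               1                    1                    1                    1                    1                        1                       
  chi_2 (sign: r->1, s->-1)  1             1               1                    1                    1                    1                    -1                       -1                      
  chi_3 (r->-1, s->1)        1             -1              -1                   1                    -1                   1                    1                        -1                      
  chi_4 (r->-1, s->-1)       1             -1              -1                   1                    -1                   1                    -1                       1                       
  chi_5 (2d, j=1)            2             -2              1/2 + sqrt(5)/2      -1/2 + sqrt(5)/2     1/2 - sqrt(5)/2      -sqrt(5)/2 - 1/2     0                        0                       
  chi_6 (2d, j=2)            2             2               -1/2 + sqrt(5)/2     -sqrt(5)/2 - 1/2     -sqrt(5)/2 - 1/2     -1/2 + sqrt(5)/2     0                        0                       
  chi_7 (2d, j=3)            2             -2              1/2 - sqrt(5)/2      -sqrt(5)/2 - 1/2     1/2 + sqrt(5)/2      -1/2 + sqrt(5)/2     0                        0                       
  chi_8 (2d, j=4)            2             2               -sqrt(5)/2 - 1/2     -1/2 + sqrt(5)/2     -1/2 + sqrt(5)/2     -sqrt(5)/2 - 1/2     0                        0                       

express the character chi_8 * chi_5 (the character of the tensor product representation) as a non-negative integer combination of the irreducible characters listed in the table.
chi_8 tensor chi_5 = chi_3 + chi_4 + chi_7 (all other irreducibles have multiplicity 0).

Working: The character of a tensor product is the pointwise product (chi_8 * chi_5)(C) = chi_8(C) * chi_5(C):
  {e}: (2)*(2), {r^5}: (2)*(-2), {r^1, r^9}: (-sqrt(5)/2 - 1/2)*(1/2 + sqrt(5)/2), {r^2, r^8}: (-1/2 + sqrt(5)/2)*(-1/2 + sqrt(5)/2), {r^3, r^7}: (-1/2 + sqrt(5)/2)*(1/2 - sqrt(5)/2), {r^4, r^6}: (-sqrt(5)/2 - 1/2)*(-sqrt(5)/2 - 1/2), {s, sr^2, ...}: (0)*(0), {sr, sr^3, ...}: (0)*(0)
so (chi_8 * chi_5) takes values
  {e} -> 4, {r^5} -> -4, {r^1, r^9} -> -3/2 - sqrt(5)/2, {r^2, r^8} -> 3/2 - sqrt(5)/2, {r^3, r^7} -> -3/2 + sqrt(5)/2, {r^4, r^6} -> sqrt(5)/2 + 3/2, {s, sr^2, ...} -> 0, {sr, sr^3, ...} -> 0.
Now take the inner product of this character with each irreducible chi from the table, <chi_8*chi_5, chi> = (1/20) sum_C |C| (chi_8*chi_5)(C) conj(chi(C)):
  <chi_8*chi_5, chi_1> = (1/20)[1*(4)*conj(1) + 1*(-4)*conj(1) + 2*(-3/2 - sqrt(5)/2)*conj(1) + 2*(3/2 - sqrt(5)/2)*conj(1) + 2*(-3/2 + sqrt(5)/2)*conj(1) + 2*(sqrt(5)/2 + 3/2)*conj(1) + 5*(0)*conj(1) + 5*(0)*conj(1)]
      = (1/20)[(4) + (-4) + (-3 - sqrt(5)) + (3 - sqrt(5)) + (-3 + sqrt(5)) + (sqrt(5) + 3) + (0) + (0)] = 0/20 = 0
  <chi_8*chi_5, chi_2> = (1/20)[1*(4)*conj(1) + 1*(-4)*conj(1) + 2*(-3/2 - sqrt(5)/2)*conj(1) + 2*(3/2 - sqrt(5)/2)*conj(1) + 2*(-3/2 + sqrt(5)/2)*conj(1) + 2*(sqrt(5)/2 + 3/2)*conj(1) + 5*(0)*conj(-1) + 5*(0)*conj(-1)]
      = (1/20)[(4) + (-4) + (-3 - sqrt(5)) + (3 - sqrt(5)) + (-3 + sqrt(5)) + (sqrt(5) + 3) + (0) + (0)] = 0/20 = 0
  <chi_8*chi_5, chi_3> = (1/20)[1*(4)*conj(1) + 1*(-4)*conj(-1) + 2*(-3/2 - sqrt(5)/2)*conj(-1) + 2*(3/2 - sqrt(5)/2)*conj(1) + 2*(-3/2 + sqrt(5)/2)*conj(-1) + 2*(sqrt(5)/2 + 3/2)*conj(1) + 5*(0)*conj(1) + 5*(0)*conj(-1)]
      = (1/20)[(4) + (4) + (sqrt(5) + 3) + (3 - sqrt(5)) + (3 - sqrt(5)) + (sqrt(5) + 3) + (0) + (0)] = 20/20 = 1
  <chi_8*chi_5, chi_4> = (1/20)[1*(4)*conj(1) + 1*(-4)*conj(-1) + 2*(-3/2 - sqrt(5)/2)*conj(-1) + 2*(3/2 - sqrt(5)/2)*conj(1) + 2*(-3/2 + sqrt(5)/2)*conj(-1) + 2*(sqrt(5)/2 + 3/2)*conj(1) + 5*(0)*conj(-1) + 5*(0)*conj(1)]
      = (1/20)[(4) + (4) + (sqrt(5) + 3) + (3 - sqrt(5)) + (3 - sqrt(5)) + (sqrt(5) + 3) + (0) + (0)] = 20/20 = 1
  <chi_8*chi_5, chi_5> = (1/20)[1*(4)*conj(2) + 1*(-4)*conj(-2) + 2*(-3/2 - sqrt(5)/2)*conj(1/2 + sqrt(5)/2) + 2*(3/2 - sqrt(5)/2)*conj(-1/2 + sqrt(5)/2) + 2*(-3/2 + sqrt(5)/2)*conj(1/2 - sqrt(5)/2) + 2*(sqrt(5)/2 + 3/2)*conj(-sqrt(5)/2 - 1/2) + 5*(0)*conj(0) + 5*(0)*conj(0)]
      = (1/20)[(8) + (8) + (-2*sqrt(5) - 4) + (-4 + 2*sqrt(5)) + (-4 + 2*sqrt(5)) + (-2*sqrt(5) - 4) + (0) + (0)] = 0/20 = 0
  <chi_8*chi_5, chi_6> = (1/20)[1*(4)*conj(2) + 1*(-4)*conj(2) + 2*(-3/2 - sqrt(5)/2)*conj(-1/2 + sqrt(5)/2) + 2*(3/2 - sqrt(5)/2)*conj(-sqrt(5)/2 - 1/2) + 2*(-3/2 + sqrt(5)/2)*conj(-sqrt(5)/2 - 1/2) + 2*(sqrt(5)/2 + 3/2)*conj(-1/2 + sqrt(5)/2) + 5*(0)*conj(0) + 5*(0)*conj(0)]
      = (1/20)[(8) + (-8) + (-sqrt(5) - 1) + (1 - sqrt(5)) + (-1 + sqrt(5)) + (1 + sqrt(5)) + (0) + (0)] = 0/20 = 0
  <chi_8*chi_5, chi_7> = (1/20)[1*(4)*conj(2) + 1*(-4)*conj(-2) + 2*(-3/2 - sqrt(5)/2)*conj(1/2 - sqrt(5)/2) + 2*(3/2 - sqrt(5)/2)*conj(-sqrt(5)/2 - 1/2) + 2*(-3/2 + sqrt(5)/2)*conj(1/2 + sqrt(5)/2) + 2*(sqrt(5)/2 + 3/2)*conj(-1/2 + sqrt(5)/2) + 5*(0)*conj(0) + 5*(0)*conj(0)]
      = (1/20)[(8) + (8) + (1 + sqrt(5)) + (1 - sqrt(5)) + (1 - sqrt(5)) + (1 + sqrt(5)) + (0) + (0)] = 20/20 = 1
  <chi_8*chi_5, chi_8> = (1/20)[1*(4)*conj(2) + 1*(-4)*conj(2) + 2*(-3/2 - sqrt(5)/2)*conj(-sqrt(5)/2 - 1/2) + 2*(3/2 - sqrt(5)/2)*conj(-1/2 + sqrt(5)/2) + 2*(-3/2 + sqrt(5)/2)*conj(-1/2 + sqrt(5)/2) + 2*(sqrt(5)/2 + 3/2)*conj(-sqrt(5)/2 - 1/2) + 5*(0)*conj(0) + 5*(0)*conj(0)]
      = (1/20)[(8) + (-8) + (4 + 2*sqrt(5)) + (-4 + 2*sqrt(5)) + (4 - 2*sqrt(5)) + (-2*sqrt(5) - 4) + (0) + (0)] = 0/20 = 0
Hence the multiplicities are chi_3: 1, chi_4: 1, chi_7: 1. Dimension check: dim(chi_8)*dim(chi_5) = 2*2 = 4 and sum (mult * dim) = 1*1 + 1*1 + 1*2 = 4.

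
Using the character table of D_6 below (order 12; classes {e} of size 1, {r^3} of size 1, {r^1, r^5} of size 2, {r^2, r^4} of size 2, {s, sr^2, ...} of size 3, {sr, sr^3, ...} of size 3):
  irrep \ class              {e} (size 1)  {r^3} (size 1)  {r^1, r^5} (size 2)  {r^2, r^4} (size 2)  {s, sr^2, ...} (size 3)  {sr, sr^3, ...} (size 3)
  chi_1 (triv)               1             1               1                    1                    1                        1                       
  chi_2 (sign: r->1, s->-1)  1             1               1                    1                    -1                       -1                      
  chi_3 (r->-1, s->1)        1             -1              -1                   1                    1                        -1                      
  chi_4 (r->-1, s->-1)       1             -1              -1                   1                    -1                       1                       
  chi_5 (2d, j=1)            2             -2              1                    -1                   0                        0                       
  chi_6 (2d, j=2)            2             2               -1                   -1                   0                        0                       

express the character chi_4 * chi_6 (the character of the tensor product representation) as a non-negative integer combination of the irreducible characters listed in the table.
chi_4 tensor chi_6 = chi_5 (all other irreducibles have multiplicity 0).

Reasoning: The character of a tensor product is the pointwise product (chi_4 * chi_6)(C) = chi_4(C) * chi_6(C):
  {e}: (1)*(2), {r^3}: (-1)*(2), {r^1, r^5}: (-1)*(-1), {r^2, r^4}: (1)*(-1), {s, sr^2, ...}: (-1)*(0), {sr, sr^3, ...}: (1)*(0)
so (chi_4 * chi_6) takes values
  {e} -> 2, {r^3} -> -2, {r^1, r^5} -> 1, {r^2, r^4} -> -1, {s, sr^2, ...} -> 0, {sr, sr^3, ...} -> 0.
Now take the inner product of this character with each irreducible chi from the table, <chi_4*chi_6, chi> = (1/12) sum_C |C| (chi_4*chi_6)(C) conj(chi(C)):
  <chi_4*chi_6, chi_1> = (1/12)[1*(2)*conj(1) + 1*(-2)*conj(1) + 2*(1)*conj(1) + 2*(-1)*conj(1) + 3*(0)*conj(1) + 3*(0)*conj(1)]
      = (1/12)[(2) + (-2) + (2) + (-2) + (0) + (0)] = 0/12 = 0
  <chi_4*chi_6, chi_2> = (1/12)[1*(2)*conj(1) + 1*(-2)*conj(1) + 2*(1)*conj(1) + 2*(-1)*conj(1) + 3*(0)*conj(-1) + 3*(0)*conj(-1)]
      = (1/12)[(2) + (-2) + (2) + (-2) + (0) + (0)] = 0/12 = 0
  <chi_4*chi_6, chi_3> = (1/12)[1*(2)*conj(1) + 1*(-2)*conj(-1) + 2*(1)*conj(-1) + 2*(-1)*conj(1) + 3*(0)*conj(1) + 3*(0)*conj(-1)]
      = (1/12)[(2) + (2) + (-2) + (-2) + (0) + (0)] = 0/12 = 0
  <chi_4*chi_6, chi_4> = (1/12)[1*(2)*conj(1) + 1*(-2)*conj(-1) + 2*(1)*conj(-1) + 2*(-1)*conj(1) + 3*(0)*conj(-1) + 3*(0)*conj(1)]
      = (1/12)[(2) + (2) + (-2) + (-2) + (0) + (0)] = 0/12 = 0
  <chi_4*chi_6, chi_5> = (1/12)[1*(2)*conj(2) + 1*(-2)*conj(-2) + 2*(1)*conj(1) + 2*(-1)*conj(-1) + 3*(0)*conj(0) + 3*(0)*conj(0)]
      = (1/12)[(4) + (4) + (2) + (2) + (0) + (0)] = 12/12 = 1
  <chi_4*chi_6, chi_6> = (1/12)[1*(2)*conj(2) + 1*(-2)*conj(2) + 2*(1)*conj(-1) + 2*(-1)*conj(-1) + 3*(0)*conj(0) + 3*(0)*conj(0)]
      = (1/12)[(4) + (-4) + (-2) + (2) + (0) + (0)] = 0/12 = 0
Hence the multiplicities are chi_5: 1. Dimension check: dim(chi_4)*dim(chi_6) = 1*2 = 2 and sum (mult * dim) = 1*2 = 2.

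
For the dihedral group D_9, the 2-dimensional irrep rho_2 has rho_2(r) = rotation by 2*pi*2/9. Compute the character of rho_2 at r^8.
chi_{rho_2}(r^8) = 2*cos(2*pi*2*8/9) = 2*cos(4*pi/9)

Proof sketch: rho_2(r^8) is rotation by angle 2*pi*2*8/9, whose trace is 2*cos(2*pi*2*8/9) = 2*cos(4*pi/9).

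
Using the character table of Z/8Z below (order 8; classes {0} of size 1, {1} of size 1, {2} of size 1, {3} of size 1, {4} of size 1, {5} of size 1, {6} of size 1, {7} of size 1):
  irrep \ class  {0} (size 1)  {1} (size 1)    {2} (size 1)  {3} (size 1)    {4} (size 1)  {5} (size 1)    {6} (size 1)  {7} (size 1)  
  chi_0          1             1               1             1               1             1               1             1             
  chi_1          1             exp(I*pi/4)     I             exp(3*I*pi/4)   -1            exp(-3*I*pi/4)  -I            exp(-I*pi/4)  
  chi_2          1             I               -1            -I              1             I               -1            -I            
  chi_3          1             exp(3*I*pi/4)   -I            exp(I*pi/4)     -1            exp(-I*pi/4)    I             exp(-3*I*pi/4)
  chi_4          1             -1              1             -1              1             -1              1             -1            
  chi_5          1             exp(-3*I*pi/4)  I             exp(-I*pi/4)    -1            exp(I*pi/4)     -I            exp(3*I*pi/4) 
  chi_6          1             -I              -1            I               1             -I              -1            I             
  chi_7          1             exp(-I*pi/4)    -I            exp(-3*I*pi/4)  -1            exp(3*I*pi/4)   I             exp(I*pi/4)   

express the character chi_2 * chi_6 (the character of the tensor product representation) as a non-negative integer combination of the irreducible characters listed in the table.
chi_2 tensor chi_6 = chi_0 (all other irreducibles have multiplicity 0).

Working: The character of a tensor product is the pointwise product (chi_2 * chi_6)(C) = chi_2(C) * chi_6(C):
  {0}: (1)*(1), {1}: (I)*(-I), {2}: (-1)*(-1), {3}: (-I)*(I), {4}: (1)*(1), {5}: (I)*(-I), {6}: (-1)*(-1), {7}: (-I)*(I)
so (chi_2 * chi_6) takes values
  {0} -> 1, {1} -> 1, {2} -> 1, {3} -> 1, {4} -> 1, {5} -> 1, {6} -> 1, {7} -> 1.
Now take the inner product of this character with each irreducible chi from the table, <chi_2*chi_6, chi> = (1/8) sum_C |C| (chi_2*chi_6)(C) conj(chi(C)):
  <chi_2*chi_6, chi_0> = (1/8)[1*(1)*conj(1) + 1*(1)*conj(1) + 1*(1)*conj(1) + 1*(1)*conj(1) + 1*(1)*conj(1) + 1*(1)*conj(1) + 1*(1)*conj(1) + 1*(1)*conj(1)]
      = (1/8)[(1) + (1) + (1) + (1) + (1) + (1) + (1) + (1)] = 8/8 = 1
  <chi_2*chi_6, chi_1> = (1/8)[1*(1)*conj(1) + 1*(1)*conj(exp(I*pi/4)) + 1*(1)*conj(I) + 1*(1)*conj(exp(3*I*pi/4)) + 1*(1)*conj(-1) + 1*(1)*conj(exp(-3*I*pi/4)) + 1*(1)*conj(-I) + 1*(1)*conj(exp(-I*pi/4))]
      = (1/8)[(1) + (exp(-I*pi/4)) + (-I) + (exp(-3*I*pi/4)) + (-1) + (exp(3*I*pi/4)) + (I) + (exp(I*pi/4))] = 0/8 = 0
  <chi_2*chi_6, chi_2> = (1/8)[1*(1)*conj(1) + 1*(1)*conj(I) + 1*(1)*conj(-1) + 1*(1)*conj(-I) + 1*(1)*conj(1) + 1*(1)*conj(I) + 1*(1)*conj(-1) + 1*(1)*conj(-I)]
      = (1/8)[(1) + (-I) + (-1) + (I) + (1) + (-I) + (-1) + (I)] = 0/8 = 0
  <chi_2*chi_6, chi_3> = (1/8)[1*(1)*conj(1) + 1*(1)*conj(exp(3*I*pi/4)) + 1*(1)*conj(-I) + 1*(1)*conj(exp(I*pi/4)) + 1*(1)*conj(-1) + 1*(1)*conj(exp(-I*pi/4)) + 1*(1)*conj(I) + 1*(1)*conj(exp(-3*I*pi/4))]
      = (1/8)[(1) + (exp(-3*I*pi/4)) + (I) + (exp(-I*pi/4)) + (-1) + (exp(I*pi/4)) + (-I) + (exp(3*I*pi/4))] = 0/8 = 0
  <chi_2*chi_6, chi_4> = (1/8)[1*(1)*conj(1) + 1*(1)*conj(-1) + 1*(1)*conj(1) + 1*(1)*conj(-1) + 1*(1)*conj(1) + 1*(1)*conj(-1) + 1*(1)*conj(1) + 1*(1)*conj(-1)]
      = (1/8)[(1) + (-1) + (1) + (-1) + (1) + (-1) + (1) + (-1)] = 0/8 = 0
  <chi_2*chi_6, chi_5> = (1/8)[1*(1)*conj(1) + 1*(1)*conj(exp(-3*I*pi/4)) + 1*(1)*conj(I) + 1*(1)*conj(exp(-I*pi/4)) + 1*(1)*conj(-1) + 1*(1)*conj(exp(I*pi/4)) + 1*(1)*conj(-I) + 1*(1)*conj(exp(3*I*pi/4))]
      = (1/8)[(1) + (exp(3*I*pi/4)) + (-I) + (exp(I*pi/4)) + (-1) + (exp(-I*pi/4)) + (I) + (exp(-3*I*pi/4))] = 0/8 = 0
  <chi_2*chi_6, chi_6> = (1/8)[1*(1)*conj(1) + 1*(1)*conj(-I) + 1*(1)*conj(-1) + 1*(1)*conj(I) + 1*(1)*conj(1) + 1*(1)*conj(-I) + 1*(1)*conj(-1) + 1*(1)*conj(I)]
      = (1/8)[(1) + (I) + (-1) + (-I) + (1) + (I) + (-1) + (-I)] = 0/8 = 0
  <chi_2*chi_6, chi_7> = (1/8)[1*(1)*conj(1) + 1*(1)*conj(exp(-I*pi/4)) + 1*(1)*conj(-I) + 1*(1)*conj(exp(-3*I*pi/4)) + 1*(1)*conj(-1) + 1*(1)*conj(exp(3*I*pi/4)) + 1*(1)*conj(I) + 1*(1)*conj(exp(I*pi/4))]
      = (1/8)[(1) + (exp(I*pi/4)) + (I) + (exp(3*I*pi/4)) + (-1) + (exp(-3*I*pi/4)) + (-I) + (exp(-I*pi/4))] = 0/8 = 0
(Exp terms are combined using exp(i*s)*conj(exp(i*t)) = exp(i*(s-t)), and sums of them are collapsed using the identity that for every m > 1 the m distinct m-th roots of unity sum to 0, e.g. 1 + exp(2*I*pi/3) + exp(-2*I*pi/3) = 0.)
Hence the multiplicities are chi_0: 1. Dimension check: dim(chi_2)*dim(chi_6) = 1*1 = 1 and sum (mult * dim) = 1*1 = 1.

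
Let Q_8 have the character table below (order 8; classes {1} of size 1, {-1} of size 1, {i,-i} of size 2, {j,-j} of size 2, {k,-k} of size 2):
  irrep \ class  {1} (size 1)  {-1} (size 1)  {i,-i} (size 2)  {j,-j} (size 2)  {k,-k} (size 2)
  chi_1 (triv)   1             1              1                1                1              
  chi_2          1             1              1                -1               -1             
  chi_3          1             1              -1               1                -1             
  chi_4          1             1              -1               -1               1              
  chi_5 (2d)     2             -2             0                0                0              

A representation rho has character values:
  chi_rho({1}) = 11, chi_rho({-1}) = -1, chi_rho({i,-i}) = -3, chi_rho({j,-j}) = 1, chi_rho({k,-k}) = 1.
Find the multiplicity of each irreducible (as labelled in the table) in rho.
Multiplicities: chi_1: 1, chi_2: 0, chi_3: 2, chi_4: 2, chi_5: 3.

Working: Use <chi_rho, chi> = (1/|G|) sum_C |C| * chi_rho(C) * conj(chi(C)) with |G| = 8 for each irreducible chi in the table:
  <chi_rho, chi_1> = (1/8)[1*(11)*conj(1) + 1*(-1)*conj(1) + 2*(-3)*conj(1) + 2*(1)*conj(1) + 2*(1)*conj(1)]
      = (1/8)[(11) + (-1) + (-6) + (2) + (2)] = 8/8 = 1
  <chi_rho, chi_2> = (1/8)[1*(11)*conj(1) + 1*(-1)*conj(1) + 2*(-3)*conj(1) + 2*(1)*conj(-1) + 2*(1)*conj(-1)]
      = (1/8)[(11) + (-1) + (-6) + (-2) + (-2)] = 0/8 = 0
  <chi_rho, chi_3> = (1/8)[1*(11)*conj(1) + 1*(-1)*conj(1) + 2*(-3)*conj(-1) + 2*(1)*conj(1) + 2*(1)*conj(-1)]
      = (1/8)[(11) + (-1) + (6) + (2) + (-2)] = 16/8 = 2
  <chi_rho, chi_4> = (1/8)[1*(11)*conj(1) + 1*(-1)*conj(1) + 2*(-3)*conj(-1) + 2*(1)*conj(-1) + 2*(1)*conj(1)]
      = (1/8)[(11) + (-1) + (6) + (-2) + (2)] = 16/8 = 2
  <chi_rho, chi_5> = (1/8)[1*(11)*conj(2) + 1*(-1)*conj(-2) + 2*(-3)*conj(0) + 2*(1)*conj(0) + 2*(1)*conj(0)]
      = (1/8)[(22) + (2) + (0) + (0) + (0)] = 24/8 = 3
Dimension check: dim(rho) = sum (mult * dim) = 1*1 + 0*1 + 2*1 + 2*1 + 3*2 = 11 = chi_rho(e) = 11.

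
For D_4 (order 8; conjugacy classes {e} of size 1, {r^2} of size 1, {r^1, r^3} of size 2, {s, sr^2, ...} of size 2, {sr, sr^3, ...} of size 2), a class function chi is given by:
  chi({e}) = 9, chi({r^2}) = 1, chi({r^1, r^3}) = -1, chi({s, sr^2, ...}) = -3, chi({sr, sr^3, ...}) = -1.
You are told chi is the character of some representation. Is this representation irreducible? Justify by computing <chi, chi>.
Not irreducible (reducible): <chi, chi> = 13 > 1.

Solution. <chi, chi> = (1/|G|) sum_C |C| * |chi(C)|^2 = (1/8)[1*|9|^2 + 1*|1|^2 + 2*|-1|^2 + 2*|-3|^2 + 2*|-1|^2]
  = (1/8)[(81) + (1) + (2) + (18) + (2)] = 104/8 = 13.
A character is irreducible iff <chi, chi> = 1, so this representation is reducible.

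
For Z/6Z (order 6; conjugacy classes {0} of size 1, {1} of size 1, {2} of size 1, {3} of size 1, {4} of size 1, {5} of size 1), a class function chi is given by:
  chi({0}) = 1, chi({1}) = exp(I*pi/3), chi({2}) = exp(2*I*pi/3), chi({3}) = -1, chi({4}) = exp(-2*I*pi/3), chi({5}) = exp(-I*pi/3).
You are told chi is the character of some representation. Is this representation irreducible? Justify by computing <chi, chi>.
Irreducible: <chi, chi> = 1.

Explanation: <chi, chi> = (1/|G|) sum_C |C| * |chi(C)|^2 = (1/6)[1*|1|^2 + 1*|exp(I*pi/3)|^2 + 1*|exp(2*I*pi/3)|^2 + 1*|-1|^2 + 1*|exp(-2*I*pi/3)|^2 + 1*|exp(-I*pi/3)|^2]
  = (1/6)[(1) + (1) + (1) + (1) + (1) + (1)] = 6/6 = 1.
(Exp terms are combined using exp(i*s)*conj(exp(i*t)) = exp(i*(s-t)), and sums of them are collapsed using the identity that for every m > 1 the m distinct m-th roots of unity sum to 0, e.g. 1 + exp(2*I*pi/3) + exp(-2*I*pi/3) = 0.)
A character is irreducible iff <chi, chi> = 1, so this representation is irreducible.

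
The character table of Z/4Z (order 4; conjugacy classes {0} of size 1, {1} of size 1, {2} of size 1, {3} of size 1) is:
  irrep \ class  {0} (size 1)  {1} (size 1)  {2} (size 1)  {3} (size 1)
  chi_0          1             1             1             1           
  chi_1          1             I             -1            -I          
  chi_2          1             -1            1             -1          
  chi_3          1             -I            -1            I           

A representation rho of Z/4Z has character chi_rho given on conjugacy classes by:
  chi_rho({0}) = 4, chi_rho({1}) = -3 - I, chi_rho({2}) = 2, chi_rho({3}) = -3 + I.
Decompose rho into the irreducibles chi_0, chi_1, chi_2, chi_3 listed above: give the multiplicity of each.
Multiplicities: chi_0: 0, chi_1: 0, chi_2: 3, chi_3: 1.

Reasoning: Use <chi_rho, chi> = (1/|G|) sum_C |C| * chi_rho(C) * conj(chi(C)) with |G| = 4 for each irreducible chi in the table:
  <chi_rho, chi_0> = (1/4)[1*(4)*conj(1) + 1*(-3 - I)*conj(1) + 1*(2)*conj(1) + 1*(-3 + I)*conj(1)]
      = (1/4)[(4) + (-3 - I) + (2) + (-3 + I)] = 0/4 = 0
  <chi_rho, chi_1> = (1/4)[1*(4)*conj(1) + 1*(-3 - I)*conj(I) + 1*(2)*conj(-1) + 1*(-3 + I)*conj(-I)]
      = (1/4)[(4) + (-1 + 3*I) + (-2) + (-1 - 3*I)] = 0/4 = 0
  <chi_rho, chi_2> = (1/4)[1*(4)*conj(1) + 1*(-3 - I)*conj(-1) + 1*(2)*conj(1) + 1*(-3 + I)*conj(-1)]
      = (1/4)[(4) + (3 + I) + (2) + (3 - I)] = 12/4 = 3
  <chi_rho, chi_3> = (1/4)[1*(4)*conj(1) + 1*(-3 - I)*conj(-I) + 1*(2)*conj(-1) + 1*(-3 + I)*conj(I)]
      = (1/4)[(4) + (1 - 3*I) + (-2) + (1 + 3*I)] = 4/4 = 1
(Exp terms are combined using exp(i*s)*conj(exp(i*t)) = exp(i*(s-t)), and sums of them are collapsed using the identity that for every m > 1 the m distinct m-th roots of unity sum to 0, e.g. 1 + exp(2*I*pi/3) + exp(-2*I*pi/3) = 0.)
Dimension check: dim(rho) = sum (mult * dim) = 0*1 + 0*1 + 3*1 + 1*1 = 4 = chi_rho(e) = 4.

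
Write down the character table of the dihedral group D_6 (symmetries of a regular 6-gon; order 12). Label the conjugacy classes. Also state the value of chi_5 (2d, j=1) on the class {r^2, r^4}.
Conjugacy classes: {e} of size 1, {r^3} of size 1, {r^1, r^5} of size 2, {r^2, r^4} of size 2, {s, sr^2, ...} of size 3, {sr, sr^3, ...} of size 3.
Character table:
  irrep \ class              {e} (size 1)  {r^3} (size 1)  {r^1, r^5} (size 2)  {r^2, r^4} (size 2)  {s, sr^2, ...} (size 3)  {sr, sr^3, ...} (size 3)
  chi_1 (triv)               1             1               1                    1                    1                        1                       
  chi_2 (sign: r->1, s->-1)  1             1               1                    1                    -1                       -1                      
  chi_3 (r->-1, s->1)        1             -1              -1                   1                    1                        -1                      
  chi_4 (r->-1, s->-1)       1             -1              -1                   1                    -1                       1                       
  chi_5 (2d, j=1)            2             -2              1                    -1                   0                        0                       
  chi_6 (2d, j=2)            2             2               -1                   -1                   0                        0                       

Spot check: chi_5 (2d, j=1) on {r^2, r^4} = -1.

Solution. D_6 has order 2*6 = 12 with 6 conjugacy classes, hence 6 irreducibles. Sum of squared dims 1 + 1 + 1 + 1 + 4 + 4 = 12 = |G|. Linear characters come from the abelianisation; the 2-dimensional irreps have character r^k -> 2*cos(2*pi*j*k/6), reflections -> 0.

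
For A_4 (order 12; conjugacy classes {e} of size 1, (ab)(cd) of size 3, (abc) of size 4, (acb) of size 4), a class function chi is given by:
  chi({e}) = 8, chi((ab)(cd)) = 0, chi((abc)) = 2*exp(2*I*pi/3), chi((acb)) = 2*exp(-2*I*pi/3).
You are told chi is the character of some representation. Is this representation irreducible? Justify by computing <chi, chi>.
Not irreducible (reducible): <chi, chi> = 8 > 1.

Details: <chi, chi> = (1/|G|) sum_C |C| * |chi(C)|^2 = (1/12)[1*|8|^2 + 3*|0|^2 + 4*|2*exp(2*I*pi/3)|^2 + 4*|2*exp(-2*I*pi/3)|^2]
  = (1/12)[(64) + (0) + (16) + (16)] = 96/12 = 8.
(Exp terms are combined using exp(i*s)*conj(exp(i*t)) = exp(i*(s-t)), and sums of them are collapsed using the identity that for every m > 1 the m distinct m-th roots of unity sum to 0, e.g. 1 + exp(2*I*pi/3) + exp(-2*I*pi/3) = 0.)
A character is irreducible iff <chi, chi> = 1, so this representation is reducible.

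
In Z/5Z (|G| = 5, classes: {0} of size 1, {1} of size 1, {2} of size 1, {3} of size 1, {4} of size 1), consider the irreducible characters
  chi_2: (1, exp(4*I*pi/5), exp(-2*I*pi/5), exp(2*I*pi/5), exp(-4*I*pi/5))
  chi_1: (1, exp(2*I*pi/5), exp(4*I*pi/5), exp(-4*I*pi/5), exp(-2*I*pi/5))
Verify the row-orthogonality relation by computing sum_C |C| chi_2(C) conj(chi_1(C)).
Sum = 0; so <chi_2, chi_1> = 0 (distinct irreducibles are orthogonal).

Working: Compute term by term over conjugacy classes (|C| * chi_2(C) * conj(chi_1(C))):
  1*(1)*conj(1) + 1*(exp(4*I*pi/5))*conj(exp(2*I*pi/5)) + 1*(exp(-2*I*pi/5))*conj(exp(4*I*pi/5)) + 1*(exp(2*I*pi/5))*conj(exp(-4*I*pi/5)) + 1*(exp(-4*I*pi/5))*conj(exp(-2*I*pi/5))
  = (1) + (exp(2*I*pi/5)) + (exp(4*I*pi/5)) + (exp(-4*I*pi/5)) + (exp(-2*I*pi/5))
  = 0.
(Exp terms are combined using exp(i*s)*conj(exp(i*t)) = exp(i*(s-t)), and sums of them are collapsed using the identity that for every m > 1 the m distinct m-th roots of unity sum to 0, e.g. 1 + exp(2*I*pi/3) + exp(-2*I*pi/3) = 0.)
Dividing by |G| = 5 gives 0/5 = 0, matching the row-orthogonality relation <chi_2, chi_1> = [chi_2 = chi_1].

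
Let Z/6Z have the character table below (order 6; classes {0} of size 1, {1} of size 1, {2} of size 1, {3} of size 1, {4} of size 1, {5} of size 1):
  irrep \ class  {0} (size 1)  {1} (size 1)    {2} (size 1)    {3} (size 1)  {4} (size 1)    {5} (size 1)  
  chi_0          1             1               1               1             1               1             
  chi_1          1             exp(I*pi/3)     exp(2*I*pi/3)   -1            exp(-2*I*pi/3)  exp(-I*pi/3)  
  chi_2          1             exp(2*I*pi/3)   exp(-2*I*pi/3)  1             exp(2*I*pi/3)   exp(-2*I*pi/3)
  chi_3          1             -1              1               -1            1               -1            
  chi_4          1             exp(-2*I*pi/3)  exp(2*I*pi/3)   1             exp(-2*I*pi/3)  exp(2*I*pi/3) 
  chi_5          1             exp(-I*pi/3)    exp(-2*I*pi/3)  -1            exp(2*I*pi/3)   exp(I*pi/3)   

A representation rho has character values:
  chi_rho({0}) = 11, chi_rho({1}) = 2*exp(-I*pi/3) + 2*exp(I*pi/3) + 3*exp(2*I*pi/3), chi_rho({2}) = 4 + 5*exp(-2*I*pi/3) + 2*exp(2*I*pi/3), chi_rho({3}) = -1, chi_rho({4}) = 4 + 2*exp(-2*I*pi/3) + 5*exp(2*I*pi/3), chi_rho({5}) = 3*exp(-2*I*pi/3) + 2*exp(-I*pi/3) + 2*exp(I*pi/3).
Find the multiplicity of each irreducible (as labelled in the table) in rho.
Multiplicities: chi_0: 2, chi_1: 2, chi_2: 3, chi_3: 2, chi_4: 0, chi_5: 2.

Details: Use <chi_rho, chi> = (1/|G|) sum_C |C| * chi_rho(C) * conj(chi(C)) with |G| = 6 for each irreducible chi in the table:
  <chi_rho, chi_0> = (1/6)[1*(11)*conj(1) + 1*(2*exp(-I*pi/3) + 2*exp(I*pi/3) + 3*exp(2*I*pi/3))*conj(1) + 1*(4 + 5*exp(-2*I*pi/3) + 2*exp(2*I*pi/3))*conj(1) + 1*(-1)*conj(1) + 1*(4 + 2*exp(-2*I*pi/3) + 5*exp(2*I*pi/3))*conj(1) + 1*(3*exp(-2*I*pi/3) + 2*exp(-I*pi/3) + 2*exp(I*pi/3))*conj(1)]
      = (1/6)[(11) + (2*exp(-I*pi/3) + 2*exp(I*pi/3) + 3*exp(2*I*pi/3)) + (4 + 5*exp(-2*I*pi/3) + 2*exp(2*I*pi/3)) + (-1) + (4 + 2*exp(-2*I*pi/3) + 5*exp(2*I*pi/3)) + (3*exp(-2*I*pi/3) + 2*exp(-I*pi/3) + 2*exp(I*pi/3))] = 12/6 = 2
  <chi_rho, chi_1> = (1/6)[1*(11)*conj(1) + 1*(2*exp(-I*pi/3) + 2*exp(I*pi/3) + 3*exp(2*I*pi/3))*conj(exp(I*pi/3)) + 1*(4 + 5*exp(-2*I*pi/3) + 2*exp(2*I*pi/3))*conj(exp(2*I*pi/3)) + 1*(-1)*conj(-1) + 1*(4 + 2*exp(-2*I*pi/3) + 5*exp(2*I*pi/3))*conj(exp(-2*I*pi/3)) + 1*(3*exp(-2*I*pi/3) + 2*exp(-I*pi/3) + 2*exp(I*pi/3))*conj(exp(-I*pi/3))]
      = (1/6)[(11) + (2 + 2*exp(-2*I*pi/3) + 3*exp(I*pi/3)) + (2 + 4*exp(-2*I*pi/3) + 5*exp(2*I*pi/3)) + (1) + (2 + 5*exp(-2*I*pi/3) + 4*exp(2*I*pi/3)) + (2 + 3*exp(-I*pi/3) + 2*exp(2*I*pi/3))] = 12/6 = 2
  <chi_rho, chi_2> = (1/6)[1*(11)*conj(1) + 1*(2*exp(-I*pi/3) + 2*exp(I*pi/3) + 3*exp(2*I*pi/3))*conj(exp(2*I*pi/3)) + 1*(4 + 5*exp(-2*I*pi/3) + 2*exp(2*I*pi/3))*conj(exp(-2*I*pi/3)) + 1*(-1)*conj(1) + 1*(4 + 2*exp(-2*I*pi/3) + 5*exp(2*I*pi/3))*conj(exp(2*I*pi/3)) + 1*(3*exp(-2*I*pi/3) + 2*exp(-I*pi/3) + 2*exp(I*pi/3))*conj(exp(-2*I*pi/3))]
      = (1/6)[(11) + (1 + 2*exp(-I*pi/3)) + (5 + 2*exp(-2*I*pi/3) + 4*exp(2*I*pi/3)) + (-1) + (5 + 4*exp(-2*I*pi/3) + 2*exp(2*I*pi/3)) + (1 + 2*exp(I*pi/3))] = 18/6 = 3
  <chi_rho, chi_3> = (1/6)[1*(11)*conj(1) + 1*(2*exp(-I*pi/3) + 2*exp(I*pi/3) + 3*exp(2*I*pi/3))*conj(-1) + 1*(4 + 5*exp(-2*I*pi/3) + 2*exp(2*I*pi/3))*conj(1) + 1*(-1)*conj(-1) + 1*(4 + 2*exp(-2*I*pi/3) + 5*exp(2*I*pi/3))*conj(1) + 1*(3*exp(-2*I*pi/3) + 2*exp(-I*pi/3) + 2*exp(I*pi/3))*conj(-1)]
      = (1/6)[(11) + (-3*exp(2*I*pi/3) - 2*exp(I*pi/3) - 2*exp(-I*pi/3)) + (4 + 5*exp(-2*I*pi/3) + 2*exp(2*I*pi/3)) + (1) + (4 + 2*exp(-2*I*pi/3) + 5*exp(2*I*pi/3)) + (-2*exp(I*pi/3) - 2*exp(-I*pi/3) - 3*exp(-2*I*pi/3))] = 12/6 = 2
  <chi_rho, chi_4> = (1/6)[1*(11)*conj(1) + 1*(2*exp(-I*pi/3) + 2*exp(I*pi/3) + 3*exp(2*I*pi/3))*conj(exp(-2*I*pi/3)) + 1*(4 + 5*exp(-2*I*pi/3) + 2*exp(2*I*pi/3))*conj(exp(2*I*pi/3)) + 1*(-1)*conj(1) + 1*(4 + 2*exp(-2*I*pi/3) + 5*exp(2*I*pi/3))*conj(exp(-2*I*pi/3)) + 1*(3*exp(-2*I*pi/3) + 2*exp(-I*pi/3) + 2*exp(I*pi/3))*conj(exp(2*I*pi/3))]
      = (1/6)[(11) + (-2 + 3*exp(-2*I*pi/3) + 2*exp(I*pi/3)) + (2 + 4*exp(-2*I*pi/3) + 5*exp(2*I*pi/3)) + (-1) + (2 + 5*exp(-2*I*pi/3) + 4*exp(2*I*pi/3)) + (-2 + 2*exp(-I*pi/3) + 3*exp(2*I*pi/3))] = 0/6 = 0
  <chi_rho, chi_5> = (1/6)[1*(11)*conj(1) + 1*(2*exp(-I*pi/3) + 2*exp(I*pi/3) + 3*exp(2*I*pi/3))*conj(exp(-I*pi/3)) + 1*(4 + 5*exp(-2*I*pi/3) + 2*exp(2*I*pi/3))*conj(exp(-2*I*pi/3)) + 1*(-1)*conj(-1) + 1*(4 + 2*exp(-2*I*pi/3) + 5*exp(2*I*pi/3))*conj(exp(2*I*pi/3)) + 1*(3*exp(-2*I*pi/3) + 2*exp(-I*pi/3) + 2*exp(I*pi/3))*conj(exp(I*pi/3))]
      = (1/6)[(11) + (-1 + 2*exp(2*I*pi/3)) + (5 + 2*exp(-2*I*pi/3) + 4*exp(2*I*pi/3)) + (1) + (5 + 4*exp(-2*I*pi/3) + 2*exp(2*I*pi/3)) + (-1 + 2*exp(-2*I*pi/3))] = 12/6 = 2
(Exp terms are combined using exp(i*s)*conj(exp(i*t)) = exp(i*(s-t)), and sums of them are collapsed using the identity that for every m > 1 the m distinct m-th roots of unity sum to 0, e.g. 1 + exp(2*I*pi/3) + exp(-2*I*pi/3) = 0.)
Dimension check: dim(rho) = sum (mult * dim) = 2*1 + 2*1 + 3*1 + 2*1 + 0*1 + 2*1 = 11 = chi_rho(e) = 11.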